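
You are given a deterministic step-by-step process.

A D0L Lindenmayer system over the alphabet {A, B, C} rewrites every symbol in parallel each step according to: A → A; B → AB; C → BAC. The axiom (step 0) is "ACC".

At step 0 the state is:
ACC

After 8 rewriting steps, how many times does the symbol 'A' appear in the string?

73

[0] ACC
[1] ABACBAC
[2] AABABACABABAC
[3] AAABAABABACAABAABABAC
[4] AAAABAAABAABABACAAABAAABAABABAC
[5] AAAAABAAAABAAABAABABACAAAABAAAABAAABAABABAC
[6] AAAAAABAAAAABAAAABAAABAABABACAAAAABAAAAABAAAABAAABAABABAC
[7] AAAAAAABAAAAAABAAAAABAAAABAAABAABABACAAAAAABAAAAAABAAAAABAAAABAAABAABABAC
[8] AAAAAAAABAAAAAAABAAAAAABAAAAABAAAABAAABAABABACAAAAAAABAAAAAAABAAAAAABAAAAABAAAABAAABAABABAC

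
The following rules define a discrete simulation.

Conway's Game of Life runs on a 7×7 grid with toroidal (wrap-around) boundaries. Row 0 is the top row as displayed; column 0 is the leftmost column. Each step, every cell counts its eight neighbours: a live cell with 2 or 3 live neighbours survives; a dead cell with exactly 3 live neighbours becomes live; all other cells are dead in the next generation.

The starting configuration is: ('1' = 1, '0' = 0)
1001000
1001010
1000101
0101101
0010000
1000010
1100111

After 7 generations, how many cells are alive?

t=0: 1001000
1001010
1000101
0101101
0010000
1000010
1100111
t=1: 0011000
1101010
0110000
0111101
1111111
1000110
0100110
t=2: 1001011
1001100
0000011
0000001
0000000
0000000
0110011
t=3: 0001000
1001000
1000111
0000011
0000000
0000000
0110110
t=4: 0101000
1001010
1000100
1000100
0000000
0000000
0011100
t=5: 0100000
1111001
1101110
0000000
0000000
0001000
0011100
t=6: 0000100
0001011
0001110
0000100
0000000
0011100
0011100
t=7: 0010000
0001001
0001001
0001110
0000100
0010100
0010010

13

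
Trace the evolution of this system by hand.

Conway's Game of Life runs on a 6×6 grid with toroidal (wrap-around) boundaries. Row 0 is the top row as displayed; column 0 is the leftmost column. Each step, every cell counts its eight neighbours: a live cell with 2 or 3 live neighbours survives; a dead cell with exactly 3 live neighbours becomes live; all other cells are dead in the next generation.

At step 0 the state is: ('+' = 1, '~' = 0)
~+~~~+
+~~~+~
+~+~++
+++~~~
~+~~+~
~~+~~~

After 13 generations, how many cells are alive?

6

[0] ~+~~~+
+~~~+~
+~+~++
+++~~~
~+~~+~
~~+~~~
[1] ++~~~+
~~~++~
~~+~+~
~~+~+~
+~~+~~
+++~~~
[2] ~~~+++
+++++~
~~+~++
~++~++
+~~+~+
~~+~~~
[3] +~~~~+
++~~~~
~~~~~~
~++~~~
+~~+~+
+~+~~~
[4] ~~~~~+
++~~~+
+~+~~~
+++~~~
+~~+~+
~~~~+~
[5] ~~~~++
~+~~~+
~~+~~~
~~++~~
+~++++
+~~~+~
[6] ~~~~+~
+~~~++
~+++~~
~~~~~+
+~+~~~
++~~~~
[7] ~+~~+~
+++~++
~+++~~
+~~+~~
+~~~~+
++~~~+
[8] ~~~++~
~~~~++
~~~~~~
+~~+++
~~~~+~
~+~~+~
[9] ~~~+~~
~~~+++
+~~+~~
~~~+++
+~~~~~
~~~~++
[10] ~~~+~~
~~++~+
+~+~~~
+~~+++
+~~+~~
~~~~++
[11] ~~++~+
~++++~
+~+~~~
+~+++~
+~~+~~
~~~+++
[12] ++~~~+
+~~~++
+~~~~~
+~+~+~
++~~~~
+~~~~+
[13] ~+~~~~
~~~~+~
+~~++~
+~~~~~
~~~~~~
~~~~~~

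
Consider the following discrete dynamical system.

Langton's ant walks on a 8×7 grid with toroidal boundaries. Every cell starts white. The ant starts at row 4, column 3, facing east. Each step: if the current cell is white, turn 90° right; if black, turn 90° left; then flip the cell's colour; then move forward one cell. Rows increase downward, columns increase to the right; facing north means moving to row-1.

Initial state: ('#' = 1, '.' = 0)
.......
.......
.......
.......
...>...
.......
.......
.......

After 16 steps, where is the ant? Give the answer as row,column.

step 0: .......
.......
.......
.......
...>...
.......
.......
.......
step 1: .......
.......
.......
.......
...#...
...v...
.......
.......
step 2: .......
.......
.......
.......
...#...
..<#...
.......
.......
step 3: .......
.......
.......
.......
..^#...
..##...
.......
.......
step 4: .......
.......
.......
.......
..#>...
..##...
.......
.......
step 5: .......
.......
.......
...^...
..#....
..##...
.......
.......
step 6: .......
.......
.......
...#>..
..#....
..##...
.......
.......
step 7: .......
.......
.......
...##..
..#.v..
..##...
.......
.......
step 8: .......
.......
.......
...##..
..#<#..
..##...
.......
.......
step 9: .......
.......
.......
...^#..
..###..
..##...
.......
.......
step 10: .......
.......
.......
..<.#..
..###..
..##...
.......
.......
step 11: .......
.......
..^....
..#.#..
..###..
..##...
.......
.......
step 12: .......
.......
..#>...
..#.#..
..###..
..##...
.......
.......
step 13: .......
.......
..##...
..#v#..
..###..
..##...
.......
.......
step 14: .......
.......
..##...
..<##..
..###..
..##...
.......
.......
step 15: .......
.......
..##...
...##..
..v##..
..##...
.......
.......
step 16: .......
.......
..##...
...##..
...>#..
..##...
.......
.......

4,3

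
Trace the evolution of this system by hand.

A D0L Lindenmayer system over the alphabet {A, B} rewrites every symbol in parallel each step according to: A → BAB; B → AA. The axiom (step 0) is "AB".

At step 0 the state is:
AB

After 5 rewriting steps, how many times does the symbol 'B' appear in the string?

k=0  AB
k=1  BABAA
k=2  AABABAABABBAB
k=3  BABBABAABABAABABBABAABABAAAABABAA
k=4  AABABAAAABABAABABBABAABABAABABBABAABABAAAABABAABABBABAABABAABABBABBABBABAABABAABABBAB
k=5  BABBABAABABAABABBABBABBABAABABAABABBABAABABAAAABABAABABBAB…ABAAAABABAAAABABAAAABABAABABBABAABABAABABBABAABABAAAABABAA  (len 217)

94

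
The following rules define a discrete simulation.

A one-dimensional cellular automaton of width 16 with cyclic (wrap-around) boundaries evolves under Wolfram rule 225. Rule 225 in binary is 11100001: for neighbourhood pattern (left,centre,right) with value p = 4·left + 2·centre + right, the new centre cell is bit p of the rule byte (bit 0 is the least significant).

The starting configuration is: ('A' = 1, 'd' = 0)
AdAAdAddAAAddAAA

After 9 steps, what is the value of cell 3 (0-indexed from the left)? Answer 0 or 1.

0

step 0: AdAAdAddAAAddAAA
step 1: AAdAAddddAAdddAA
step 2: AAAdAdAAddAdAddA
step 3: AAAAdAdAdddAdddd
step 4: dAAAAdAddAdddAAd
step 5: ddAAAAdddddAddAd
step 6: AddAAAdAAAdddddd
step 7: ddddAAAdAAdAAAAd
step 8: AAAddAAAdAAdAAAd
step 9: dAAdddAAAdAAdAAA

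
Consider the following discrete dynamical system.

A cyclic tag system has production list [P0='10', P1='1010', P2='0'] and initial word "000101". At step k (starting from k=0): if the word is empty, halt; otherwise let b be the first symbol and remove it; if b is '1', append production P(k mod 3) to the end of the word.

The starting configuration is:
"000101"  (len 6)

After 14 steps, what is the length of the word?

k=0  "000101"  (len 6)
k=1  "00101"  (len 5)
k=2  "0101"  (len 4)
k=3  "101"  (len 3)
k=4  "0110"  (len 4)
k=5  "110"  (len 3)
k=6  "100"  (len 3)
k=7  "0010"  (len 4)
k=8  "010"  (len 3)
k=9  "10"  (len 2)
k=10  "010"  (len 3)
k=11  "10"  (len 2)
k=12  "00"  (len 2)
k=13  "0"  (len 1)
k=14  (halted — word empty)

0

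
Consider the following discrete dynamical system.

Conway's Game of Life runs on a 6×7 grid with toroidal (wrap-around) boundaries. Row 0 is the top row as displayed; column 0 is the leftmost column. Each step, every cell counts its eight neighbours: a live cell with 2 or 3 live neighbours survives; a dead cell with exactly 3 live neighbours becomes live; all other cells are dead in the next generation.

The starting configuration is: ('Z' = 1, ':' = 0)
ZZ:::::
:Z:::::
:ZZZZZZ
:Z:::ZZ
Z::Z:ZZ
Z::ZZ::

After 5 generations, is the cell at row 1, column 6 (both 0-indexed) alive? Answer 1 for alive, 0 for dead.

[0] ZZ:::::
:Z:::::
:ZZZZZZ
:Z:::ZZ
Z::Z:ZZ
Z::ZZ::
[1] ZZZ::::
:::ZZZZ
:Z:ZZ:Z
:Z:::::
:ZZZ:::
::ZZZZ:
[2] ZZ:::::
::::::Z
:::Z::Z
:Z::Z::
:Z:::::
Z:::Z::
[3] ZZ::::Z
::::::Z
Z::::Z:
Z:Z::::
ZZ:::::
Z::::::
[4] :Z::::Z
:Z:::Z:
ZZ:::::
Z::::::
Z:::::Z
:::::::
[5] Z::::::
:ZZ:::Z
ZZ::::Z
:::::::
Z:::::Z
::::::Z

1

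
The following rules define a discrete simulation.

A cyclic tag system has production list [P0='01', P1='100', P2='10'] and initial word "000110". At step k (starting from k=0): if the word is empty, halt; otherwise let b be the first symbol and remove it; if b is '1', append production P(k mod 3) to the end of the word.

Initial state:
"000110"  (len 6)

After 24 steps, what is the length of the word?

3

[0] "000110"  (len 6)
[1] "00110"  (len 5)
[2] "0110"  (len 4)
[3] "110"  (len 3)
[4] "1001"  (len 4)
[5] "001100"  (len 6)
[6] "01100"  (len 5)
[7] "1100"  (len 4)
[8] "100100"  (len 6)
[9] "0010010"  (len 7)
[10] "010010"  (len 6)
[11] "10010"  (len 5)
[12] "001010"  (len 6)
[13] "01010"  (len 5)
[14] "1010"  (len 4)
[15] "01010"  (len 5)
[16] "1010"  (len 4)
[17] "010100"  (len 6)
[18] "10100"  (len 5)
[19] "010001"  (len 6)
[20] "10001"  (len 5)
[21] "000110"  (len 6)
[22] "00110"  (len 5)
[23] "0110"  (len 4)
[24] "110"  (len 3)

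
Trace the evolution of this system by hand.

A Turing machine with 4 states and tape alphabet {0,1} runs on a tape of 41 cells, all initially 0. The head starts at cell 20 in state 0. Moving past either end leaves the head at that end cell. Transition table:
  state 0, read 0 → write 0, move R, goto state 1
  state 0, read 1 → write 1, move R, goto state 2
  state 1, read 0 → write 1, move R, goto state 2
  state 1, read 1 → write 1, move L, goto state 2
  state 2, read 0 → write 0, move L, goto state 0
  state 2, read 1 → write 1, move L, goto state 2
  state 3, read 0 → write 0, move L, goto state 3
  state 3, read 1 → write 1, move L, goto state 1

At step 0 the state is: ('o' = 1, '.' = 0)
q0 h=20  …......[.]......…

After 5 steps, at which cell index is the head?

21

t=0: q0 h=20  …......[.]......…
t=1: q1 h=21  …......[.]......…
t=2: q2 h=22  ….....o[.]......…
t=3: q0 h=21  …......[o]......…
t=4: q2 h=22  ….....o[.]......…
t=5: q0 h=21  …......[o]......…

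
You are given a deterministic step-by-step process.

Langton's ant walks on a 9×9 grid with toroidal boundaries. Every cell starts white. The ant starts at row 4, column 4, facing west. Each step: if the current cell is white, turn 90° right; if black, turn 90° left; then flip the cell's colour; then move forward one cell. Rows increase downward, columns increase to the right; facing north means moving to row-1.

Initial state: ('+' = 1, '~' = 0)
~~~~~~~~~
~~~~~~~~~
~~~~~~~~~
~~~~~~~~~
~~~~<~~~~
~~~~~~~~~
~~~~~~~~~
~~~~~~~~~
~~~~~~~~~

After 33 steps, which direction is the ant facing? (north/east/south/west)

gen 0: ~~~~~~~~~
~~~~~~~~~
~~~~~~~~~
~~~~~~~~~
~~~~<~~~~
~~~~~~~~~
~~~~~~~~~
~~~~~~~~~
~~~~~~~~~
gen 1: ~~~~~~~~~
~~~~~~~~~
~~~~~~~~~
~~~~^~~~~
~~~~+~~~~
~~~~~~~~~
~~~~~~~~~
~~~~~~~~~
~~~~~~~~~
gen 2: ~~~~~~~~~
~~~~~~~~~
~~~~~~~~~
~~~~+>~~~
~~~~+~~~~
~~~~~~~~~
~~~~~~~~~
~~~~~~~~~
~~~~~~~~~
gen 3: ~~~~~~~~~
~~~~~~~~~
~~~~~~~~~
~~~~++~~~
~~~~+v~~~
~~~~~~~~~
~~~~~~~~~
~~~~~~~~~
~~~~~~~~~
gen 4: ~~~~~~~~~
~~~~~~~~~
~~~~~~~~~
~~~~++~~~
~~~~<+~~~
~~~~~~~~~
~~~~~~~~~
~~~~~~~~~
~~~~~~~~~
gen 5: ~~~~~~~~~
~~~~~~~~~
~~~~~~~~~
~~~~++~~~
~~~~~+~~~
~~~~v~~~~
~~~~~~~~~
~~~~~~~~~
~~~~~~~~~
gen 6: ~~~~~~~~~
~~~~~~~~~
~~~~~~~~~
~~~~++~~~
~~~~~+~~~
~~~<+~~~~
~~~~~~~~~
~~~~~~~~~
~~~~~~~~~
gen 7: ~~~~~~~~~
~~~~~~~~~
~~~~~~~~~
~~~~++~~~
~~~^~+~~~
~~~++~~~~
~~~~~~~~~
~~~~~~~~~
~~~~~~~~~
gen 8: ~~~~~~~~~
~~~~~~~~~
~~~~~~~~~
~~~~++~~~
~~~+>+~~~
~~~++~~~~
~~~~~~~~~
~~~~~~~~~
~~~~~~~~~
gen 9: ~~~~~~~~~
~~~~~~~~~
~~~~~~~~~
~~~~++~~~
~~~+++~~~
~~~+v~~~~
~~~~~~~~~
~~~~~~~~~
~~~~~~~~~
gen 10: ~~~~~~~~~
~~~~~~~~~
~~~~~~~~~
~~~~++~~~
~~~+++~~~
~~~+~>~~~
~~~~~~~~~
~~~~~~~~~
~~~~~~~~~
gen 11: ~~~~~~~~~
~~~~~~~~~
~~~~~~~~~
~~~~++~~~
~~~+++~~~
~~~+~+~~~
~~~~~v~~~
~~~~~~~~~
~~~~~~~~~
gen 12: ~~~~~~~~~
~~~~~~~~~
~~~~~~~~~
~~~~++~~~
~~~+++~~~
~~~+~+~~~
~~~~<+~~~
~~~~~~~~~
~~~~~~~~~
gen 13: ~~~~~~~~~
~~~~~~~~~
~~~~~~~~~
~~~~++~~~
~~~+++~~~
~~~+^+~~~
~~~~++~~~
~~~~~~~~~
~~~~~~~~~
gen 14: ~~~~~~~~~
~~~~~~~~~
~~~~~~~~~
~~~~++~~~
~~~+++~~~
~~~++>~~~
~~~~++~~~
~~~~~~~~~
~~~~~~~~~
gen 15: ~~~~~~~~~
~~~~~~~~~
~~~~~~~~~
~~~~++~~~
~~~++^~~~
~~~++~~~~
~~~~++~~~
~~~~~~~~~
~~~~~~~~~
gen 16: ~~~~~~~~~
~~~~~~~~~
~~~~~~~~~
~~~~++~~~
~~~+<~~~~
~~~++~~~~
~~~~++~~~
~~~~~~~~~
~~~~~~~~~
gen 17: ~~~~~~~~~
~~~~~~~~~
~~~~~~~~~
~~~~++~~~
~~~+~~~~~
~~~+v~~~~
~~~~++~~~
~~~~~~~~~
~~~~~~~~~
gen 18: ~~~~~~~~~
~~~~~~~~~
~~~~~~~~~
~~~~++~~~
~~~+~~~~~
~~~+~>~~~
~~~~++~~~
~~~~~~~~~
~~~~~~~~~
gen 19: ~~~~~~~~~
~~~~~~~~~
~~~~~~~~~
~~~~++~~~
~~~+~~~~~
~~~+~+~~~
~~~~+v~~~
~~~~~~~~~
~~~~~~~~~
gen 20: ~~~~~~~~~
~~~~~~~~~
~~~~~~~~~
~~~~++~~~
~~~+~~~~~
~~~+~+~~~
~~~~+~>~~
~~~~~~~~~
~~~~~~~~~
gen 21: ~~~~~~~~~
~~~~~~~~~
~~~~~~~~~
~~~~++~~~
~~~+~~~~~
~~~+~+~~~
~~~~+~+~~
~~~~~~v~~
~~~~~~~~~
gen 22: ~~~~~~~~~
~~~~~~~~~
~~~~~~~~~
~~~~++~~~
~~~+~~~~~
~~~+~+~~~
~~~~+~+~~
~~~~~<+~~
~~~~~~~~~
gen 23: ~~~~~~~~~
~~~~~~~~~
~~~~~~~~~
~~~~++~~~
~~~+~~~~~
~~~+~+~~~
~~~~+^+~~
~~~~~++~~
~~~~~~~~~
gen 24: ~~~~~~~~~
~~~~~~~~~
~~~~~~~~~
~~~~++~~~
~~~+~~~~~
~~~+~+~~~
~~~~++>~~
~~~~~++~~
~~~~~~~~~
gen 25: ~~~~~~~~~
~~~~~~~~~
~~~~~~~~~
~~~~++~~~
~~~+~~~~~
~~~+~+^~~
~~~~++~~~
~~~~~++~~
~~~~~~~~~
gen 26: ~~~~~~~~~
~~~~~~~~~
~~~~~~~~~
~~~~++~~~
~~~+~~~~~
~~~+~++>~
~~~~++~~~
~~~~~++~~
~~~~~~~~~
gen 27: ~~~~~~~~~
~~~~~~~~~
~~~~~~~~~
~~~~++~~~
~~~+~~~~~
~~~+~+++~
~~~~++~v~
~~~~~++~~
~~~~~~~~~
gen 28: ~~~~~~~~~
~~~~~~~~~
~~~~~~~~~
~~~~++~~~
~~~+~~~~~
~~~+~+++~
~~~~++<+~
~~~~~++~~
~~~~~~~~~
gen 29: ~~~~~~~~~
~~~~~~~~~
~~~~~~~~~
~~~~++~~~
~~~+~~~~~
~~~+~+^+~
~~~~++++~
~~~~~++~~
~~~~~~~~~
gen 30: ~~~~~~~~~
~~~~~~~~~
~~~~~~~~~
~~~~++~~~
~~~+~~~~~
~~~+~<~+~
~~~~++++~
~~~~~++~~
~~~~~~~~~
gen 31: ~~~~~~~~~
~~~~~~~~~
~~~~~~~~~
~~~~++~~~
~~~+~~~~~
~~~+~~~+~
~~~~+v++~
~~~~~++~~
~~~~~~~~~
gen 32: ~~~~~~~~~
~~~~~~~~~
~~~~~~~~~
~~~~++~~~
~~~+~~~~~
~~~+~~~+~
~~~~+~>+~
~~~~~++~~
~~~~~~~~~
gen 33: ~~~~~~~~~
~~~~~~~~~
~~~~~~~~~
~~~~++~~~
~~~+~~~~~
~~~+~~^+~
~~~~+~~+~
~~~~~++~~
~~~~~~~~~

north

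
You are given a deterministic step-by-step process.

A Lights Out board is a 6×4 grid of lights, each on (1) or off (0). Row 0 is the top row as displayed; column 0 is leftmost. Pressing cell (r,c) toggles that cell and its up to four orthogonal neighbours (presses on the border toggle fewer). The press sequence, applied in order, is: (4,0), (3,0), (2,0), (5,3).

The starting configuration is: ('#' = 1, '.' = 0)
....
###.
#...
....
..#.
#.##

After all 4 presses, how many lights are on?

9

[0] ....
###.
#...
....
..#.
#.##
[1] ....
###.
#...
#...
###.
..##
[2] ....
###.
....
.#..
.##.
..##
[3] ....
.##.
##..
##..
.##.
..##
[4] ....
.##.
##..
##..
.###
....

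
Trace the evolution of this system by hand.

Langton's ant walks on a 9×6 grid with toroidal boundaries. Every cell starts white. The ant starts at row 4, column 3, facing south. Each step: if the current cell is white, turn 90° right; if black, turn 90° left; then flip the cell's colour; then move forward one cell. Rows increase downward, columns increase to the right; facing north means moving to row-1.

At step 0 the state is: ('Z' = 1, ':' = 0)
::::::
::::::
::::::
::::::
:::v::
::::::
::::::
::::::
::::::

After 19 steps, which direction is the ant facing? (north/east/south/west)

east

0) ::::::
::::::
::::::
::::::
:::v::
::::::
::::::
::::::
::::::
1) ::::::
::::::
::::::
::::::
::<Z::
::::::
::::::
::::::
::::::
2) ::::::
::::::
::::::
::^:::
::ZZ::
::::::
::::::
::::::
::::::
3) ::::::
::::::
::::::
::Z>::
::ZZ::
::::::
::::::
::::::
::::::
4) ::::::
::::::
::::::
::ZZ::
::Zv::
::::::
::::::
::::::
::::::
5) ::::::
::::::
::::::
::ZZ::
::Z:>:
::::::
::::::
::::::
::::::
6) ::::::
::::::
::::::
::ZZ::
::Z:Z:
::::v:
::::::
::::::
::::::
7) ::::::
::::::
::::::
::ZZ::
::Z:Z:
:::<Z:
::::::
::::::
::::::
8) ::::::
::::::
::::::
::ZZ::
::Z^Z:
:::ZZ:
::::::
::::::
::::::
9) ::::::
::::::
::::::
::ZZ::
::ZZ>:
:::ZZ:
::::::
::::::
::::::
10) ::::::
::::::
::::::
::ZZ^:
::ZZ::
:::ZZ:
::::::
::::::
::::::
11) ::::::
::::::
::::::
::ZZZ>
::ZZ::
:::ZZ:
::::::
::::::
::::::
12) ::::::
::::::
::::::
::ZZZZ
::ZZ:v
:::ZZ:
::::::
::::::
::::::
13) ::::::
::::::
::::::
::ZZZZ
::ZZ<Z
:::ZZ:
::::::
::::::
::::::
14) ::::::
::::::
::::::
::ZZ^Z
::ZZZZ
:::ZZ:
::::::
::::::
::::::
15) ::::::
::::::
::::::
::Z<:Z
::ZZZZ
:::ZZ:
::::::
::::::
::::::
16) ::::::
::::::
::::::
::Z::Z
::ZvZZ
:::ZZ:
::::::
::::::
::::::
17) ::::::
::::::
::::::
::Z::Z
::Z:>Z
:::ZZ:
::::::
::::::
::::::
18) ::::::
::::::
::::::
::Z:^Z
::Z::Z
:::ZZ:
::::::
::::::
::::::
19) ::::::
::::::
::::::
::Z:Z>
::Z::Z
:::ZZ:
::::::
::::::
::::::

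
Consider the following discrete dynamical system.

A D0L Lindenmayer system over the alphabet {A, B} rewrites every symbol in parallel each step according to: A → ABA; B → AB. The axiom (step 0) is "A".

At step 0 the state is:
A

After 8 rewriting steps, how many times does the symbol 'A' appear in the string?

1597

k=0  A
k=1  ABA
k=2  ABAABABA
k=3  ABAABABAABAABABAABABA
k=4  ABAABABAABAABABAABABAABAABABAABAABABAABABAABAABABAABABA
k=5  ABAABABAABAABABAABABAABAABABAABAABABAABABAABAABABAABABAABA…AABABAABABAABAABABAABABAABAABABAABAABABAABABAABAABABAABABA  (len 144)
k=6  ABAABABAABAABABAABABAABAABABAABAABABAABABAABAABABAABABAABA…AABABAABABAABAABABAABABAABAABABAABAABABAABABAABAABABAABABA  (len 377)
k=7  ABAABABAABAABABAABABAABAABABAABAABABAABABAABAABABAABABAABA…AABABAABABAABAABABAABABAABAABABAABAABABAABABAABAABABAABABA  (len 987)
k=8  ABAABABAABAABABAABABAABAABABAABAABABAABABAABAABABAABABAABA…AABABAABABAABAABABAABABAABAABABAABAABABAABABAABAABABAABABA  (len 2584)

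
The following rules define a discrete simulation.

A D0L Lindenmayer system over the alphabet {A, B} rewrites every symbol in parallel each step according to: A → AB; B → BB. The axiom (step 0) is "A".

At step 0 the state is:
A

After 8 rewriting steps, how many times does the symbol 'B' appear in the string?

gen 0: A
gen 1: AB
gen 2: ABBB
gen 3: ABBBBBBB
gen 4: ABBBBBBBBBBBBBBB
gen 5: ABBBBBBBBBBBBBBBBBBBBBBBBBBBBBBB
gen 6: ABBBBBBBBBBBBBBBBBBBBBBBBBBBBBBBBBBBBBBBBBBBBBBBBBBBBBBBBBBBBBBB
gen 7: ABBBBBBBBBBBBBBBBBBBBBBBBBBBBBBBBBBBBBBBBBBBBBBBBBBBBBBBBB…BBBBBBBBBBBBBBBBBBBBBBBBBBBBBBBBBBBBBBBBBBBBBBBBBBBBBBBBBB  (len 128)
gen 8: ABBBBBBBBBBBBBBBBBBBBBBBBBBBBBBBBBBBBBBBBBBBBBBBBBBBBBBBBB…BBBBBBBBBBBBBBBBBBBBBBBBBBBBBBBBBBBBBBBBBBBBBBBBBBBBBBBBBB  (len 256)

255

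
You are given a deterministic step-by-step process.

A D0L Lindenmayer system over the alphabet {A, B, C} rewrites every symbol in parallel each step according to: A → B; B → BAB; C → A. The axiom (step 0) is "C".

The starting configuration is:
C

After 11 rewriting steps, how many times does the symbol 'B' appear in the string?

k=0  C
k=1  A
k=2  B
k=3  BAB
k=4  BABBBAB
k=5  BABBBABBABBABBBAB
k=6  BABBBABBABBABBBABBABBBABBABBBABBABBABBBAB
k=7  BABBBABBABBABBBABBABBBABBABBBABBABBABBBABBABBBABBABBABBBABBABBBABBABBABBBABBABBBABBABBBABBABBABBBAB
k=8  BABBBABBABBABBBABBABBBABBABBBABBABBABBBABBABBBABBABBABBBAB…BABBBABBABBABBBABBABBBABBABBABBBABBABBBABBABBBABBABBABBBAB  (len 239)
k=9  BABBBABBABBABBBABBABBBABBABBBABBABBABBBABBABBBABBABBABBBAB…BABBBABBABBABBBABBABBBABBABBABBBABBABBBABBABBBABBABBABBBAB  (len 577)
k=10  BABBBABBABBABBBABBABBBABBABBBABBABBABBBABBABBBABBABBABBBAB…BABBBABBABBABBBABBABBBABBABBABBBABBABBBABBABBBABBABBABBBAB  (len 1393)
k=11  BABBBABBABBABBBABBABBBABBABBBABBABBABBBABBABBBABBABBABBBAB…BABBBABBABBABBBABBABBBABBABBABBBABBABBBABBABBBABBABBABBBAB  (len 3363)

2378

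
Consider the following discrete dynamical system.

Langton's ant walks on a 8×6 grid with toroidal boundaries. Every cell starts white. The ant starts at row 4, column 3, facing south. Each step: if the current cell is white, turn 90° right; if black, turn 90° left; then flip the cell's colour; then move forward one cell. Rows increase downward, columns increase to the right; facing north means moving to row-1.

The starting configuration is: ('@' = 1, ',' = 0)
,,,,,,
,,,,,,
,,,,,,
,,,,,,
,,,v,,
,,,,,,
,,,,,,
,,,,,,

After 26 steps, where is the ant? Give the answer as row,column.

[0] ,,,,,,
,,,,,,
,,,,,,
,,,,,,
,,,v,,
,,,,,,
,,,,,,
,,,,,,
[1] ,,,,,,
,,,,,,
,,,,,,
,,,,,,
,,<@,,
,,,,,,
,,,,,,
,,,,,,
[2] ,,,,,,
,,,,,,
,,,,,,
,,^,,,
,,@@,,
,,,,,,
,,,,,,
,,,,,,
[3] ,,,,,,
,,,,,,
,,,,,,
,,@>,,
,,@@,,
,,,,,,
,,,,,,
,,,,,,
[4] ,,,,,,
,,,,,,
,,,,,,
,,@@,,
,,@v,,
,,,,,,
,,,,,,
,,,,,,
[5] ,,,,,,
,,,,,,
,,,,,,
,,@@,,
,,@,>,
,,,,,,
,,,,,,
,,,,,,
[6] ,,,,,,
,,,,,,
,,,,,,
,,@@,,
,,@,@,
,,,,v,
,,,,,,
,,,,,,
[7] ,,,,,,
,,,,,,
,,,,,,
,,@@,,
,,@,@,
,,,<@,
,,,,,,
,,,,,,
[8] ,,,,,,
,,,,,,
,,,,,,
,,@@,,
,,@^@,
,,,@@,
,,,,,,
,,,,,,
[9] ,,,,,,
,,,,,,
,,,,,,
,,@@,,
,,@@>,
,,,@@,
,,,,,,
,,,,,,
[10] ,,,,,,
,,,,,,
,,,,,,
,,@@^,
,,@@,,
,,,@@,
,,,,,,
,,,,,,
[11] ,,,,,,
,,,,,,
,,,,,,
,,@@@>
,,@@,,
,,,@@,
,,,,,,
,,,,,,
[12] ,,,,,,
,,,,,,
,,,,,,
,,@@@@
,,@@,v
,,,@@,
,,,,,,
,,,,,,
[13] ,,,,,,
,,,,,,
,,,,,,
,,@@@@
,,@@<@
,,,@@,
,,,,,,
,,,,,,
[14] ,,,,,,
,,,,,,
,,,,,,
,,@@^@
,,@@@@
,,,@@,
,,,,,,
,,,,,,
[15] ,,,,,,
,,,,,,
,,,,,,
,,@<,@
,,@@@@
,,,@@,
,,,,,,
,,,,,,
[16] ,,,,,,
,,,,,,
,,,,,,
,,@,,@
,,@v@@
,,,@@,
,,,,,,
,,,,,,
[17] ,,,,,,
,,,,,,
,,,,,,
,,@,,@
,,@,>@
,,,@@,
,,,,,,
,,,,,,
[18] ,,,,,,
,,,,,,
,,,,,,
,,@,^@
,,@,,@
,,,@@,
,,,,,,
,,,,,,
[19] ,,,,,,
,,,,,,
,,,,,,
,,@,@>
,,@,,@
,,,@@,
,,,,,,
,,,,,,
[20] ,,,,,,
,,,,,,
,,,,,^
,,@,@,
,,@,,@
,,,@@,
,,,,,,
,,,,,,
[21] ,,,,,,
,,,,,,
>,,,,@
,,@,@,
,,@,,@
,,,@@,
,,,,,,
,,,,,,
[22] ,,,,,,
,,,,,,
@,,,,@
v,@,@,
,,@,,@
,,,@@,
,,,,,,
,,,,,,
[23] ,,,,,,
,,,,,,
@,,,,@
@,@,@<
,,@,,@
,,,@@,
,,,,,,
,,,,,,
[24] ,,,,,,
,,,,,,
@,,,,^
@,@,@@
,,@,,@
,,,@@,
,,,,,,
,,,,,,
[25] ,,,,,,
,,,,,,
@,,,<,
@,@,@@
,,@,,@
,,,@@,
,,,,,,
,,,,,,
[26] ,,,,,,
,,,,^,
@,,,@,
@,@,@@
,,@,,@
,,,@@,
,,,,,,
,,,,,,

1,4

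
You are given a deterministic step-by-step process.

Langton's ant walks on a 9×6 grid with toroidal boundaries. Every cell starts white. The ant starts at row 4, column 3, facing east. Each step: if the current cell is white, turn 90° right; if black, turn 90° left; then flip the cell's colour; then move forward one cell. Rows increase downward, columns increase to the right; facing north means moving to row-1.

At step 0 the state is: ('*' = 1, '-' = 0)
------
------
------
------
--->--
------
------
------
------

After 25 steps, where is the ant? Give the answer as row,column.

3,1

t=0: ------
------
------
------
--->--
------
------
------
------
t=1: ------
------
------
------
---*--
---v--
------
------
------
t=2: ------
------
------
------
---*--
--<*--
------
------
------
t=3: ------
------
------
------
--^*--
--**--
------
------
------
t=4: ------
------
------
------
--*>--
--**--
------
------
------
t=5: ------
------
------
---^--
--*---
--**--
------
------
------
t=6: ------
------
------
---*>-
--*---
--**--
------
------
------
t=7: ------
------
------
---**-
--*-v-
--**--
------
------
------
t=8: ------
------
------
---**-
--*<*-
--**--
------
------
------
t=9: ------
------
------
---^*-
--***-
--**--
------
------
------
t=10: ------
------
------
--<-*-
--***-
--**--
------
------
------
t=11: ------
------
--^---
--*-*-
--***-
--**--
------
------
------
t=12: ------
------
--*>--
--*-*-
--***-
--**--
------
------
------
t=13: ------
------
--**--
--*v*-
--***-
--**--
------
------
------
t=14: ------
------
--**--
--<**-
--***-
--**--
------
------
------
t=15: ------
------
--**--
---**-
--v**-
--**--
------
------
------
t=16: ------
------
--**--
---**-
--->*-
--**--
------
------
------
t=17: ------
------
--**--
---^*-
----*-
--**--
------
------
------
t=18: ------
------
--**--
--<-*-
----*-
--**--
------
------
------
t=19: ------
------
--^*--
--*-*-
----*-
--**--
------
------
------
t=20: ------
------
-<-*--
--*-*-
----*-
--**--
------
------
------
t=21: ------
-^----
-*-*--
--*-*-
----*-
--**--
------
------
------
t=22: ------
-*>---
-*-*--
--*-*-
----*-
--**--
------
------
------
t=23: ------
-**---
-*v*--
--*-*-
----*-
--**--
------
------
------
t=24: ------
-**---
-<**--
--*-*-
----*-
--**--
------
------
------
t=25: ------
-**---
--**--
-v*-*-
----*-
--**--
------
------
------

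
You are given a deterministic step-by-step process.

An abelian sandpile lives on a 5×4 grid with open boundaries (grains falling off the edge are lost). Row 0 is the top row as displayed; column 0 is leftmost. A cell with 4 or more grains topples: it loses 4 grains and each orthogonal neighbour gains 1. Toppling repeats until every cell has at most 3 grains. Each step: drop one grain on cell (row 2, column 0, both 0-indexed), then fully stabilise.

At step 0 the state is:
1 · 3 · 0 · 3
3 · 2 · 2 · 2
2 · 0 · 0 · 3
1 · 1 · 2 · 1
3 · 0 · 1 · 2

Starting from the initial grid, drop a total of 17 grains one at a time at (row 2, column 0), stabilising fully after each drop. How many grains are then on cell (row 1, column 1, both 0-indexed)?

2

t=0: 1 · 3 · 0 · 3
3 · 2 · 2 · 2
2 · 0 · 0 · 3
1 · 1 · 2 · 1
3 · 0 · 1 · 2
t=1: 1 · 3 · 0 · 3
3 · 2 · 2 · 2
3 · 0 · 0 · 3
1 · 1 · 2 · 1
3 · 0 · 1 · 2
t=2: 2 · 3 · 0 · 3
0 · 3 · 2 · 2
1 · 1 · 0 · 3
2 · 1 · 2 · 1
3 · 0 · 1 · 2
t=3: 2 · 3 · 0 · 3
0 · 3 · 2 · 2
2 · 1 · 0 · 3
2 · 1 · 2 · 1
3 · 0 · 1 · 2
t=4: 2 · 3 · 0 · 3
0 · 3 · 2 · 2
3 · 1 · 0 · 3
2 · 1 · 2 · 1
3 · 0 · 1 · 2
t=5: 2 · 3 · 0 · 3
1 · 3 · 2 · 2
0 · 2 · 0 · 3
3 · 1 · 2 · 1
3 · 0 · 1 · 2
t=6: 2 · 3 · 0 · 3
1 · 3 · 2 · 2
1 · 2 · 0 · 3
3 · 1 · 2 · 1
3 · 0 · 1 · 2
t=7: 2 · 3 · 0 · 3
1 · 3 · 2 · 2
2 · 2 · 0 · 3
3 · 1 · 2 · 1
3 · 0 · 1 · 2
t=8: 2 · 3 · 0 · 3
1 · 3 · 2 · 2
3 · 2 · 0 · 3
3 · 1 · 2 · 1
3 · 0 · 1 · 2
t=9: 2 · 3 · 0 · 3
2 · 3 · 2 · 2
1 · 3 · 0 · 3
1 · 2 · 2 · 1
0 · 1 · 1 · 2
t=10: 2 · 3 · 0 · 3
2 · 3 · 2 · 2
2 · 3 · 0 · 3
1 · 2 · 2 · 1
0 · 1 · 1 · 2
t=11: 2 · 3 · 0 · 3
2 · 3 · 2 · 2
3 · 3 · 0 · 3
1 · 2 · 2 · 1
0 · 1 · 1 · 2
t=12: 0 · 1 · 1 · 3
1 · 2 · 3 · 2
2 · 1 · 1 · 3
2 · 3 · 2 · 1
0 · 1 · 1 · 2
t=13: 0 · 1 · 1 · 3
1 · 2 · 3 · 2
3 · 1 · 1 · 3
2 · 3 · 2 · 1
0 · 1 · 1 · 2
t=14: 0 · 1 · 1 · 3
2 · 2 · 3 · 2
0 · 2 · 1 · 3
3 · 3 · 2 · 1
0 · 1 · 1 · 2
t=15: 0 · 1 · 1 · 3
2 · 2 · 3 · 2
1 · 2 · 1 · 3
3 · 3 · 2 · 1
0 · 1 · 1 · 2
t=16: 0 · 1 · 1 · 3
2 · 2 · 3 · 2
2 · 2 · 1 · 3
3 · 3 · 2 · 1
0 · 1 · 1 · 2
t=17: 0 · 1 · 1 · 3
2 · 2 · 3 · 2
3 · 2 · 1 · 3
3 · 3 · 2 · 1
0 · 1 · 1 · 2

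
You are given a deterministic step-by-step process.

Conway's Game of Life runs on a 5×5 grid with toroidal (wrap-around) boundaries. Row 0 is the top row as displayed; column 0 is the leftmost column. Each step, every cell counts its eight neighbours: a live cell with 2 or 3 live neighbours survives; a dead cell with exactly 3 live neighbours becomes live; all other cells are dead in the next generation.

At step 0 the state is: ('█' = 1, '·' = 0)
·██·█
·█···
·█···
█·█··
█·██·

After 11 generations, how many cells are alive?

6

t=0: ·██·█
·█···
·█···
█·█··
█·██·
t=1: ····█
·█···
███··
█·███
█····
t=2: █····
·██··
·····
··██·
██···
t=3: █·█··
·█···
·█·█·
·██··
███·█
t=4: ··███
██···
██···
····█
····█
t=5: ·████
···█·
·█··█
····█
█···█
t=6: ·██··
·█···
█··██
···██
·██··
t=7: █····
·█·██
█·██·
·█···
██···
t=8: ··█··
·█·█·
█··█·
····█
██···
t=9: █·█··
·█·██
█·██·
·█··█
██···
t=10: ··██·
·····
·····
···██
··█·█
t=11: ··██·
·····
·····
···██
··█·█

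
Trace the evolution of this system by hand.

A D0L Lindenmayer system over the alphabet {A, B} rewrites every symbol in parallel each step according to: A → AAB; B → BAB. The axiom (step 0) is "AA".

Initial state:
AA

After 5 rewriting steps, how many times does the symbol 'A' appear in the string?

244

t=0: AA
t=1: AABAAB
t=2: AABAABBABAABAABBAB
t=3: AABAABBABAABAABBABBABAABBABAABAABBABAABAABBABBABAABBAB
t=4: AABAABBABAABAABBABBABAABBABAABAABBABAABAABBABBABAABBABBABA…BBABAABAABBABAABAABBABBABAABBABBABAABBABAABAABBABBABAABBAB  (len 162)
t=5: AABAABBABAABAABBABBABAABBABAABAABBABAABAABBABBABAABBABBABA…BBABAABAABBABAABAABBABBABAABBABBABAABBABAABAABBABBABAABBAB  (len 486)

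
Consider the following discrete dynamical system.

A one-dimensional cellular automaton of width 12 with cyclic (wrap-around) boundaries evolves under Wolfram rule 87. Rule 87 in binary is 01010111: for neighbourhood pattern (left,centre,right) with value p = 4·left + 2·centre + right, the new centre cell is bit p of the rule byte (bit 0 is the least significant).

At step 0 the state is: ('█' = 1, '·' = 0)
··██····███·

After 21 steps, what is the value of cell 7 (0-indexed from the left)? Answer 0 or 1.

1

t=0: ··██····███·
t=1: ██·█████··██
t=2: ·█·····███··
t=3: ███████··███
t=4: ······███···
t=5: ██████··████
t=6: ·····███····
t=7: █████··█████
t=8: ····███·····
t=9: ████··██████
t=10: ···███······
t=11: ███··███████
t=12: ··███·······
t=13: ██··████████
t=14: ·███········
t=15: █··█████████
t=16: ███·········
t=17: ··██████████
t=18: ██·········█
t=19: ·██████████·
t=20: █·········██
t=21: ██████████··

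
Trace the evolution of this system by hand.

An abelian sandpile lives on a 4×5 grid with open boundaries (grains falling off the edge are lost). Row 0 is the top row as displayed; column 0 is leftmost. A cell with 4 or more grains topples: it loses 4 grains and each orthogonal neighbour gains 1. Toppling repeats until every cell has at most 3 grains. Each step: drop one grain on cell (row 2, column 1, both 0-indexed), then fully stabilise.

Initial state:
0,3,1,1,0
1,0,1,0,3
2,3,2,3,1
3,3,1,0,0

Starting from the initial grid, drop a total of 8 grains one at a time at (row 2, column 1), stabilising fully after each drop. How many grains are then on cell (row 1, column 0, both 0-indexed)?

2

gen 0: 0,3,1,1,0
1,0,1,0,3
2,3,2,3,1
3,3,1,0,0
gen 1: 0,3,1,1,0
2,1,1,0,3
0,2,3,3,1
1,1,2,0,0
gen 2: 0,3,1,1,0
2,1,1,0,3
0,3,3,3,1
1,1,2,0,0
gen 3: 0,3,1,1,0
2,2,2,1,3
1,1,1,0,2
1,2,3,1,0
gen 4: 0,3,1,1,0
2,2,2,1,3
1,2,1,0,2
1,2,3,1,0
gen 5: 0,3,1,1,0
2,2,2,1,3
1,3,1,0,2
1,2,3,1,0
gen 6: 0,3,1,1,0
2,3,2,1,3
2,0,2,0,2
1,3,3,1,0
gen 7: 0,3,1,1,0
2,3,2,1,3
2,1,2,0,2
1,3,3,1,0
gen 8: 0,3,1,1,0
2,3,2,1,3
2,2,2,0,2
1,3,3,1,0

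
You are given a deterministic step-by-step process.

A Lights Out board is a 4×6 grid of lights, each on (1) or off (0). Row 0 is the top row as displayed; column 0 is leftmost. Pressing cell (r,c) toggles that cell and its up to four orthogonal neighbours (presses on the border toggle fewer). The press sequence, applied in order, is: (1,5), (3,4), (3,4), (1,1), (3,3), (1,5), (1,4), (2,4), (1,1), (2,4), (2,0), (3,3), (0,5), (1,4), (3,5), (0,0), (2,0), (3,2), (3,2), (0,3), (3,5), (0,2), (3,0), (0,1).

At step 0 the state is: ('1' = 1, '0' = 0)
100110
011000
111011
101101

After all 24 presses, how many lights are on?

17

[0] 100110
011000
111011
101101
[1] 100111
011011
111010
101101
[2] 100111
011011
111000
101010
[3] 100111
011011
111010
101101
[4] 110111
100011
101010
101101
[5] 110111
100011
101110
100011
[6] 110110
100000
101111
100011
[7] 110100
100111
101101
100011
[8] 110100
100101
101010
100001
[9] 100100
011101
111010
100001
[10] 100100
011111
111101
100011
[11] 100100
111111
001101
000011
[12] 100100
111111
001001
001101
[13] 100111
111110
001001
001101
[14] 100101
111001
001011
001101
[15] 100101
111001
001010
001110
[16] 010101
011001
001010
001110
[17] 010101
111001
111010
101110
[18] 010101
111001
110010
110010
[19] 010101
111001
111010
101110
[20] 011011
111101
111010
101110
[21] 011011
111101
111011
101101
[22] 000111
110101
111011
101101
[23] 000111
110101
011011
011101
[24] 111111
100101
011011
011101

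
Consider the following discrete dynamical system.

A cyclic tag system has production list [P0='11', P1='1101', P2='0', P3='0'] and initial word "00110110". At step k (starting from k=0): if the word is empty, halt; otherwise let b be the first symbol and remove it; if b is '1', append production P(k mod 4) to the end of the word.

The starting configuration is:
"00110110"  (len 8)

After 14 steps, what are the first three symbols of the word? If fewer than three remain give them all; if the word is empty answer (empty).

[0] "00110110"  (len 8)
[1] "0110110"  (len 7)
[2] "110110"  (len 6)
[3] "101100"  (len 6)
[4] "011000"  (len 6)
[5] "11000"  (len 5)
[6] "10001101"  (len 8)
[7] "00011010"  (len 8)
[8] "0011010"  (len 7)
[9] "011010"  (len 6)
[10] "11010"  (len 5)
[11] "10100"  (len 5)
[12] "01000"  (len 5)
[13] "1000"  (len 4)
[14] "0001101"  (len 7)

000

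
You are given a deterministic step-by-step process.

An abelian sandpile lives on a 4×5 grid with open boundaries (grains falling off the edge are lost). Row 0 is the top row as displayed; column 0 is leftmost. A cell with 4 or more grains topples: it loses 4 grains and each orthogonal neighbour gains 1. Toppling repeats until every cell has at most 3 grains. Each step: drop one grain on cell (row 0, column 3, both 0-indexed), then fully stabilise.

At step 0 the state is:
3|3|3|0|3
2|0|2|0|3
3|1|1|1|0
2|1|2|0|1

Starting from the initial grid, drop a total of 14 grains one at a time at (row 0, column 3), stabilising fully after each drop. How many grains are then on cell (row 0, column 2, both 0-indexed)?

step 0: 3|3|3|0|3
2|0|2|0|3
3|1|1|1|0
2|1|2|0|1
step 1: 3|3|3|1|3
2|0|2|0|3
3|1|1|1|0
2|1|2|0|1
step 2: 3|3|3|2|3
2|0|2|0|3
3|1|1|1|0
2|1|2|0|1
step 3: 3|3|3|3|3
2|0|2|0|3
3|1|1|1|0
2|1|2|0|1
step 4: 0|1|1|2|1
3|1|3|2|0
3|1|1|1|1
2|1|2|0|1
step 5: 0|1|1|3|1
3|1|3|2|0
3|1|1|1|1
2|1|2|0|1
step 6: 0|1|2|0|2
3|1|3|3|0
3|1|1|1|1
2|1|2|0|1
step 7: 0|1|2|1|2
3|1|3|3|0
3|1|1|1|1
2|1|2|0|1
step 8: 0|1|2|2|2
3|1|3|3|0
3|1|1|1|1
2|1|2|0|1
step 9: 0|1|2|3|2
3|1|3|3|0
3|1|1|1|1
2|1|2|0|1
step 10: 0|2|0|2|3
3|2|1|1|1
3|1|2|2|1
2|1|2|0|1
step 11: 0|2|0|3|3
3|2|1|1|1
3|1|2|2|1
2|1|2|0|1
step 12: 0|2|1|1|0
3|2|1|2|2
3|1|2|2|1
2|1|2|0|1
step 13: 0|2|1|2|0
3|2|1|2|2
3|1|2|2|1
2|1|2|0|1
step 14: 0|2|1|3|0
3|2|1|2|2
3|1|2|2|1
2|1|2|0|1

1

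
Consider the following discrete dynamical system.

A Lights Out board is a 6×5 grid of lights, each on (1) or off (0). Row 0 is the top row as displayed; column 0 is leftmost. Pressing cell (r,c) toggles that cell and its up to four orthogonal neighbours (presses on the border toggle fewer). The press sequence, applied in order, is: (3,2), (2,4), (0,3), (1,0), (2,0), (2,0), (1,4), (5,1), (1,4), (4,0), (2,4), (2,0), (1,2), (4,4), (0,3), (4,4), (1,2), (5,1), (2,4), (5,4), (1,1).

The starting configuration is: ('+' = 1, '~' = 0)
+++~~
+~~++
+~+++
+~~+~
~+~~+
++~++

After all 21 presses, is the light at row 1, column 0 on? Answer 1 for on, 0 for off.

step 0: +++~~
+~~++
+~+++
+~~+~
~+~~+
++~++
step 1: +++~~
+~~++
+~~++
+++~~
~++~+
++~++
step 2: +++~~
+~~+~
+~~~~
+++~+
~++~+
++~++
step 3: ++~++
+~~~~
+~~~~
+++~+
~++~+
++~++
step 4: ~+~++
~+~~~
~~~~~
+++~+
~++~+
++~++
step 5: ~+~++
++~~~
++~~~
~++~+
~++~+
++~++
step 6: ~+~++
~+~~~
~~~~~
+++~+
~++~+
++~++
step 7: ~+~+~
~+~++
~~~~+
+++~+
~++~+
++~++
step 8: ~+~+~
~+~++
~~~~+
+++~+
~~+~+
~~+++
step 9: ~+~++
~+~~~
~~~~~
+++~+
~~+~+
~~+++
step 10: ~+~++
~+~~~
~~~~~
~++~+
+++~+
+~+++
step 11: ~+~++
~+~~+
~~~++
~++~~
+++~+
+~+++
step 12: ~+~++
++~~+
++~++
+++~~
+++~+
+~+++
step 13: ~++++
+~+++
+++++
+++~~
+++~+
+~+++
step 14: ~++++
+~+++
+++++
+++~+
++++~
+~++~
step 15: ~+~~~
+~+~+
+++++
+++~+
++++~
+~++~
step 16: ~+~~~
+~+~+
+++++
+++~~
+++~+
+~+++
step 17: ~++~~
++~++
++~++
+++~~
+++~+
+~+++
step 18: ~++~~
++~++
++~++
+++~~
+~+~+
~+~++
step 19: ~++~~
++~+~
++~~~
+++~+
+~+~+
~+~++
step 20: ~++~~
++~+~
++~~~
+++~+
+~+~~
~+~~~
step 21: ~~+~~
~~++~
+~~~~
+++~+
+~+~~
~+~~~

0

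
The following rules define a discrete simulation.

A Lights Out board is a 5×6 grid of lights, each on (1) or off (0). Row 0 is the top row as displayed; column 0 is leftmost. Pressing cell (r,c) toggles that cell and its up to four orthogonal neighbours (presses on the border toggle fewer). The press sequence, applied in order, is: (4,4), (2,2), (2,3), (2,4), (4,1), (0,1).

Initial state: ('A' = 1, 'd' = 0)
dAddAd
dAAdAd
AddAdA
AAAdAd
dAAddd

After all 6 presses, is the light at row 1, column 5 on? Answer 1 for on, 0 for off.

0) dAddAd
dAAdAd
AddAdA
AAAdAd
dAAddd
1) dAddAd
dAAdAd
AddAdA
AAAddd
dAAAAA
2) dAddAd
dAddAd
AAAddA
AAdddd
dAAAAA
3) dAddAd
dAdAAd
AAdAAA
AAdAdd
dAAAAA
4) dAddAd
dAdAdd
AAdddd
AAdAAd
dAAAAA
5) dAddAd
dAdAdd
AAdddd
AddAAd
AddAAA
6) AdAdAd
dddAdd
AAdddd
AddAAd
AddAAA

0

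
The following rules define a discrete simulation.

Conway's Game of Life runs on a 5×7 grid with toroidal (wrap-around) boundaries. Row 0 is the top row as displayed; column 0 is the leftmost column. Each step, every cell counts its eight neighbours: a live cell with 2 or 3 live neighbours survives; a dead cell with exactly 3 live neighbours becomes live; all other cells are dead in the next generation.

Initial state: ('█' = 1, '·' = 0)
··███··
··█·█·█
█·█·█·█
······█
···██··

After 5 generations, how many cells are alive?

12

[0] ··███··
··█·█·█
█·█·█·█
······█
···██··
[1] ··█····
█·█·█·█
██····█
█···█·█
··█·██·
[2] ··█·█·█
··██·██
···█···
···██··
·█··███
[3] ·██····
··█··██
·····█·
··██···
█·█···█
[4] ··██·█·
·██··██
··█████
·███··█
█······
[5] █·████·
██·····
·······
·█····█
█···█·█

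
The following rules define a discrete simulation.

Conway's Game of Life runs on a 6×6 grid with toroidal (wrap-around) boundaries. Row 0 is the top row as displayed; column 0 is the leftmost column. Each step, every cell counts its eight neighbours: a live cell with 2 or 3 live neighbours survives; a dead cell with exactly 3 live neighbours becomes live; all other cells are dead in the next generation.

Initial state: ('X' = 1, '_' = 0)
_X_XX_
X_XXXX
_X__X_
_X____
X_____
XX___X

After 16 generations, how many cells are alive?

5

gen 0: _X_XX_
X_XXXX
_X__X_
_X____
X_____
XX___X
gen 1: ______
X_____
_X__X_
XX____
_____X
_XX_XX
gen 2: XX___X
______
_X___X
XX___X
__X_XX
X___XX
gen 3: _X__X_
_X___X
_X___X
_XX___
___X__
___X__
gen 4: X_X_X_
_XX_XX
_X____
XXX___
___X__
__XXX_
gen 5: X_____
__X_XX
___X_X
XXX___
____X_
_XX_XX
gen 6: X_X___
X__XXX
___X_X
XXXXXX
____X_
XX_XXX
gen 7: __X___
XXXX__
______
XXX___
______
XXXXX_
gen 8: ____XX
_XXX__
___X__
_X____
_____X
_XXX__
gen 9: X___X_
__XX__
_X_X__
______
XX____
X_XX_X
gen 10: X___X_
_XXXX_
___X__
XXX___
XXX__X
__XXX_
gen 11: ______
_XX_XX
X___X_
___X_X
____XX
__X_X_
gen 12: _XX_XX
XX_XXX
XXX___
X__X__
_____X
___XXX
gen 13: _X____
______
______
X_X__X
X__X_X
__XX__
gen 14: __X___
______
______
XX__XX
X__X_X
XXXXX_
gen 15: __X___
______
X____X
_X__X_
______
X___X_
gen 16: ______
______
X____X
X____X
_____X
______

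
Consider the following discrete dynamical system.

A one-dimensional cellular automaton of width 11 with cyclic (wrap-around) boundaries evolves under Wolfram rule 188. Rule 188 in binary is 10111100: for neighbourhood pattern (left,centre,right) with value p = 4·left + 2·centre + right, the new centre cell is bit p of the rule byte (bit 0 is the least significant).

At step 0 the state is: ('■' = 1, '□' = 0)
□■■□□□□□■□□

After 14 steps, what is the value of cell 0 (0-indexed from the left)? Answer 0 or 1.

1

step 0: □■■□□□□□■□□
step 1: □■□■□□□□■■□
step 2: □■■■■□□□■□■
step 3: ■■■■□■□□■■■
step 4: ■■■□■■■□■■■
step 5: ■■□■■■□■■■■
step 6: ■□■■■□■■■■■
step 7: □■■■□■■■■■■
step 8: ■■■□■■■■■■□
step 9: ■■□■■■■■■□■
step 10: ■□■■■■■■□■■
step 11: □■■■■■■□■■■
step 12: ■■■■■■□■■■□
step 13: ■■■■■□■■■□■
step 14: ■■■■□■■■□■■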